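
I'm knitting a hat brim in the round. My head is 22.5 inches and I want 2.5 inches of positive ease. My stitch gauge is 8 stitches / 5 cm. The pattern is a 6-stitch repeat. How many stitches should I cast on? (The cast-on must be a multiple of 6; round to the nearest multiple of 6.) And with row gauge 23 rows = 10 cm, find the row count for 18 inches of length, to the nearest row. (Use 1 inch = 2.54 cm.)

Cast on 102 stitches; work 105 rows.

Finished = 22.5 + 2.5 = 25 inches.
25 inches × 2.54 = 63.50 cm.
8/5 = 1.6 sts per cm; 63.50 × 1.6 = 101.60 sts.
Nearest multiple of 6 → 102.
18 inches = 45.72 cm; × 2.3 = 105.16 → 105 rows.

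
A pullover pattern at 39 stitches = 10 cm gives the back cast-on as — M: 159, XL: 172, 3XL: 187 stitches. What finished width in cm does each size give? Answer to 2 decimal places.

39/10 = 3.9 sts per cm.
M: 159 / 3.9 = 40.769 → 40.77 cm.
XL: 172 / 3.9 = 44.103 → 44.10 cm.
3XL: 187 / 3.9 = 47.949 → 47.95 cm.

M 40.77 cm; XL 44.10 cm; 3XL 47.95 cm.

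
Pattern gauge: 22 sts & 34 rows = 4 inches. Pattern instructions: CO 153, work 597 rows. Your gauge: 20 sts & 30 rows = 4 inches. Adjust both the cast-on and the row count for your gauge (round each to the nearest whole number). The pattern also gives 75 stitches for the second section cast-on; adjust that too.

Stitches: 153 × 20/22 = 139.09 → 139.
Rows: 597 × 30/34 = 526.76 → 527.
second section cast-on: 75 × 20/22 = 68.18 → 68.

Cast on 139 stitches; work 527 rows; second section cast-on 68 stitches.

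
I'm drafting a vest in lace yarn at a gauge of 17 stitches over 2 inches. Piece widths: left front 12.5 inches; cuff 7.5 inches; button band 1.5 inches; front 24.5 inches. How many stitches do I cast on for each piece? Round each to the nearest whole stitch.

left front 106; cuff 64; button band 13; front 208.

Rate = 17/2 = 8.5 sts per in.
left front: 12.5 × 8.5 = 106.25 → 106.
cuff: 7.5 × 8.5 = 63.75 → 64.
button band: 1.5 × 8.5 = 12.75 → 13.
front: 24.5 × 8.5 = 208.25 → 208.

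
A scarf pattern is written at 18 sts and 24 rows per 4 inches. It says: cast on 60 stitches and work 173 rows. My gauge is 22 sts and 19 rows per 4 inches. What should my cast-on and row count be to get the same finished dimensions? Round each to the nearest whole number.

Stitches: 60 × 22/18 = 73.33 → 73.
Rows: 173 × 19/24 = 136.96 → 137.

Cast on 73 stitches; work 137 rows.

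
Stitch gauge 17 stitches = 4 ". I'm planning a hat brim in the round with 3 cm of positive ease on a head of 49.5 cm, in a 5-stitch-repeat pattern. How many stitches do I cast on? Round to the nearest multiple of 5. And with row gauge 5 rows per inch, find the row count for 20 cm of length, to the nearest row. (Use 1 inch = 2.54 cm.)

Cast on 90 stitches; work 39 rows.

Finished = 49.5 + 3 = 52.5 cm.
52.5 cm × 1/2.54 = 20.67 inches.
17/4 = 4.25 sts per in; 20.67 × 4.25 = 87.84 sts.
Nearest multiple of 5 → 90.
20 cm = 7.87 inches; × 5 = 39.37 → 39 rows.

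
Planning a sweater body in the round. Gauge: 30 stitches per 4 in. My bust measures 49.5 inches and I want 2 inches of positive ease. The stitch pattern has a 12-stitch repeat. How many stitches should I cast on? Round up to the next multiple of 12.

Finished = 49.5 + 2 = 51.5 inches.
30 / 4 = 7.5 sts/in.
51.5 × 7.5 = 386.25 sts.
Next multiple of 12: 396.

396 stitches.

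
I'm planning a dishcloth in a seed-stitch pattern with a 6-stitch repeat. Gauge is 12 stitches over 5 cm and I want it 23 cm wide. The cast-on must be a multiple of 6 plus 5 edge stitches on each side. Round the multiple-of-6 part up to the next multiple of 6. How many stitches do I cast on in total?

12 / 5 = 2.4 sts per cm.
23 × 2.4 = 55.20 sts.
Less 10 edge sts → 45.20 for the repeat.
Next multiple of 6: 48.
Add back 10 edge sts → 58.

Cast on 58 stitches.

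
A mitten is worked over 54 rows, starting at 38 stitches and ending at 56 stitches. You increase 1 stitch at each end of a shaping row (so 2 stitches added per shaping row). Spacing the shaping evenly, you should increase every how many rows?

Increase every 6th row.

Stitches to add: |56 − 38| = 18.
Shaping rows needed: 18 / 2 = 9.
54 rows / 9 = every 6 rows.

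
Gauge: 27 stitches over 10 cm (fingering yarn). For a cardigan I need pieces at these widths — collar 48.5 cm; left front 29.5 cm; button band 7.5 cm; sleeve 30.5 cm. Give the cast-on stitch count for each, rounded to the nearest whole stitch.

collar 131; left front 80; button band 20; sleeve 82.

Rate = 27/10 = 2.7 sts per cm.
collar: 48.5 × 2.7 = 130.95 → 131.
left front: 29.5 × 2.7 = 79.65 → 80.
button band: 7.5 × 2.7 = 20.25 → 20.
sleeve: 30.5 × 2.7 = 82.35 → 82.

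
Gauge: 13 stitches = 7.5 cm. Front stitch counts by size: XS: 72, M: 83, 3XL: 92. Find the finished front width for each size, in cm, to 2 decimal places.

XS 41.54 cm; M 47.88 cm; 3XL 53.08 cm.

13/7.5 = 1.733 sts per cm.
XS: 72 / 1.733 = 41.538 → 41.54 cm.
M: 83 / 1.733 = 47.885 → 47.88 cm.
3XL: 92 / 1.733 = 53.077 → 53.08 cm.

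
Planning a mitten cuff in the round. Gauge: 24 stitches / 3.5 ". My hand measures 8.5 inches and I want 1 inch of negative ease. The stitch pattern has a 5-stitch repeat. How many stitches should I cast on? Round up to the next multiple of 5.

Finished = 8.5 − 1 = 7.5 inches.
24 / 3.5 = 6.857 sts/in.
7.5 × 6.857 = 51.43 sts.
Next multiple of 5: 55.

55 stitches.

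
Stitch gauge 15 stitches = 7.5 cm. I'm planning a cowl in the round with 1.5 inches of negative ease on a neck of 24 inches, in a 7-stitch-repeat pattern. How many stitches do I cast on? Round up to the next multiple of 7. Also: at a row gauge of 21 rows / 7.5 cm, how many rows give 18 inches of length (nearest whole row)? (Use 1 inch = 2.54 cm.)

Finished = 24 − 1.5 = 22.5 inches.
22.5 inches × 2.54 = 57.15 cm.
15/7.5 = 2 sts per cm; 57.15 × 2 = 114.30 sts.
Next multiple of 7 → 119.
18 inches = 45.72 cm; × 2.8 = 128.02 → 128 rows.

Cast on 119 stitches; work 128 rows.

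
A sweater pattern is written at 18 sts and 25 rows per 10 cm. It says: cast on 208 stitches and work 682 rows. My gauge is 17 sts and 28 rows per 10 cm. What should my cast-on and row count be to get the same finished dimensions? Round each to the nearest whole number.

Cast on 196 stitches; work 764 rows.

Stitches: 208 × 17/18 = 196.44 → 196.
Rows: 682 × 28/25 = 763.84 → 764.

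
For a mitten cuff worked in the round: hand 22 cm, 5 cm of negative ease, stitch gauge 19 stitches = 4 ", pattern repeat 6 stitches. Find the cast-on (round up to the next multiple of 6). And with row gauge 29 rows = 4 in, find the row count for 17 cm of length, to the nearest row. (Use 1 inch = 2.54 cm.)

Finished = 22 − 5 = 17 cm.
17 cm × 1/2.54 = 6.69 inches.
19/4 = 4.75 sts per in; 6.69 × 4.75 = 31.79 sts.
Next multiple of 6 → 36.
17 cm = 6.69 inches; × 7.25 = 48.52 → 49 rows.

Cast on 36 stitches; work 49 rows.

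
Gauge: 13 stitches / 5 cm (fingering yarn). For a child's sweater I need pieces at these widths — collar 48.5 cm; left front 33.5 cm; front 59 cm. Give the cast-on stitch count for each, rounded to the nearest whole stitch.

Rate = 13/5 = 2.6 sts per cm.
collar: 48.5 × 2.6 = 126.10 → 126.
left front: 33.5 × 2.6 = 87.10 → 87.
front: 59 × 2.6 = 153.40 → 153.

collar 126; left front 87; front 153.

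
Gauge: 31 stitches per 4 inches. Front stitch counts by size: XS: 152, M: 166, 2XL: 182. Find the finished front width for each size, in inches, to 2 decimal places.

XS 19.61 inches; M 21.42 inches; 2XL 23.48 inches.

31/4 = 7.75 sts per in.
XS: 152 / 7.75 = 19.613 → 19.61 in.
M: 166 / 7.75 = 21.419 → 21.42 in.
2XL: 182 / 7.75 = 23.484 → 23.48 in.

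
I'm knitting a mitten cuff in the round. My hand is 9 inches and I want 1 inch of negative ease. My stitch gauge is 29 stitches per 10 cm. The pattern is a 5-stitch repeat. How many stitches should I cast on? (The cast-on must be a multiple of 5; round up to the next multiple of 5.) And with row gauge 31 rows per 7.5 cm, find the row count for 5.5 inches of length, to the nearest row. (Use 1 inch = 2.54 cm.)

Finished = 9 − 1 = 8 inches.
8 inches × 2.54 = 20.32 cm.
29/10 = 2.9 sts per cm; 20.32 × 2.9 = 58.93 sts.
Next multiple of 5 → 60.
5.5 inches = 13.97 cm; × 4.133 = 57.74 → 58 rows.

Cast on 60 stitches; work 58 rows.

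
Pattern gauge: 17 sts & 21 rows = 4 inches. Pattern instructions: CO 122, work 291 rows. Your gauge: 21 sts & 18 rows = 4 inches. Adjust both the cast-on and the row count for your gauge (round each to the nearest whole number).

Cast on 151 stitches; work 249 rows.

Stitches: 122 × 21/17 = 150.71 → 151.
Rows: 291 × 18/21 = 249.43 → 249.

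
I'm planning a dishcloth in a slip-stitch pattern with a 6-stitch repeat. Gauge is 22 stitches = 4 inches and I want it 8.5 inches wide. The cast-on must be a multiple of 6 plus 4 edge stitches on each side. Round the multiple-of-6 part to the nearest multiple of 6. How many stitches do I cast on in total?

22 / 4 = 5.5 sts per inch.
8.5 × 5.5 = 46.75 sts.
Less 8 edge sts → 38.75 for the repeat.
Nearest multiple of 6: 36.
Add back 8 edge sts → 44.

CO 44 sts.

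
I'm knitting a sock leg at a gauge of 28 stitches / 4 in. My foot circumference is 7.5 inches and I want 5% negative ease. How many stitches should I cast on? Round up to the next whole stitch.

Finished = 7.5 × 0.95 = 7.12 in.
28 / 4 = 7 sts per inch.
7.12 × 7 = 49.88 sts.
→ 50 sts.

50 stitches.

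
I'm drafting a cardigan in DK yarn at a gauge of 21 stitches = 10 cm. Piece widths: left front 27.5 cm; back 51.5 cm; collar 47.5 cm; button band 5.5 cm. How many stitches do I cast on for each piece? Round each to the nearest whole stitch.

left front 58; back 108; collar 100; button band 12.

Rate = 21/10 = 2.1 sts per cm.
left front: 27.5 × 2.1 = 57.75 → 58.
back: 51.5 × 2.1 = 108.15 → 108.
collar: 47.5 × 2.1 = 99.75 → 100.
button band: 5.5 × 2.1 = 11.55 → 12.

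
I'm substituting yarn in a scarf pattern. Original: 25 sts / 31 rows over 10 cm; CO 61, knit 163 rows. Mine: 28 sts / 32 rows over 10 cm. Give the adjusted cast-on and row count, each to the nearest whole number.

Cast on 68 stitches; work 168 rows.

Stitches: 61 × 28/25 = 68.32 → 68.
Rows: 163 × 32/31 = 168.26 → 168.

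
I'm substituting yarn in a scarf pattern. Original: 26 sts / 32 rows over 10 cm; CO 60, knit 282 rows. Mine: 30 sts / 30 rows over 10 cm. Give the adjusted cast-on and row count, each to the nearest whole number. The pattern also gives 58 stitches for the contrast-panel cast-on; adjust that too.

Stitches: 60 × 30/26 = 69.23 → 69.
Rows: 282 × 30/32 = 264.38 → 264.
contrast-panel cast-on: 58 × 30/26 = 66.92 → 67.

Cast on 69 stitches; work 264 rows; contrast-panel cast-on 67 stitches.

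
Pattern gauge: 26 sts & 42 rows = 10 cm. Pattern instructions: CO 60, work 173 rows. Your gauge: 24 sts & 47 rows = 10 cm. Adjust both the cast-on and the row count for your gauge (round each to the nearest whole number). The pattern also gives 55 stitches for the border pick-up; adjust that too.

Cast on 55 stitches; work 194 rows; border pick-up 51 stitches.

Stitches: 60 × 24/26 = 55.38 → 55.
Rows: 173 × 47/42 = 193.60 → 194.
border pick-up: 55 × 24/26 = 50.77 → 51.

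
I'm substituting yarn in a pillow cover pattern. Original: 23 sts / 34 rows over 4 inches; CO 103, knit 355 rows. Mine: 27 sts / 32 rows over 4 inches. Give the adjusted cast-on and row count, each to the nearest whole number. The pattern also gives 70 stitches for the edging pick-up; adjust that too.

Stitches: 103 × 27/23 = 120.91 → 121.
Rows: 355 × 32/34 = 334.12 → 334.
edging pick-up: 70 × 27/23 = 82.17 → 82.

Cast on 121 stitches; work 334 rows; edging pick-up 82 stitches.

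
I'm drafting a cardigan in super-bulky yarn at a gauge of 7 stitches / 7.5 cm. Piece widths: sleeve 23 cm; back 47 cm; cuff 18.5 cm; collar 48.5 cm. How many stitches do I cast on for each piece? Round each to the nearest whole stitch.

sleeve 21; back 44; cuff 17; collar 45.

Rate = 7/7.5 = 0.933 sts per cm.
sleeve: 23 × 0.933 = 21.47 → 21.
back: 47 × 0.933 = 43.87 → 44.
cuff: 18.5 × 0.933 = 17.27 → 17.
collar: 48.5 × 0.933 = 45.27 → 45.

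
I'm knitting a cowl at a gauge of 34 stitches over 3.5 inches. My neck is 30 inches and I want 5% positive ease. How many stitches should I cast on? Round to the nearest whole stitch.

306 stitches.

Finished = 30 × 1.05 = 31.50 in.
34 / 3.5 = 9.714 sts per inch.
31.50 × 9.714 = 306.00 sts.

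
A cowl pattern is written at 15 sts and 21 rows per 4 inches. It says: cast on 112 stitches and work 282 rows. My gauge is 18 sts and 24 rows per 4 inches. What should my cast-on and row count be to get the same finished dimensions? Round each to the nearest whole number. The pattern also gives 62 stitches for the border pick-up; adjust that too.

Stitches: 112 × 18/15 = 134.40 → 134.
Rows: 282 × 24/21 = 322.29 → 322.
border pick-up: 62 × 18/15 = 74.40 → 74.

Cast on 134 stitches; work 322 rows; border pick-up 74 stitches.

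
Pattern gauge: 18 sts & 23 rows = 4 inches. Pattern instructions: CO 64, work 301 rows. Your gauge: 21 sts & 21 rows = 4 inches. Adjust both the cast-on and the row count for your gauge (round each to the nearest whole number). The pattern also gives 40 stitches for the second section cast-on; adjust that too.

Cast on 75 stitches; work 275 rows; second section cast-on 47 stitches.

Stitches: 64 × 21/18 = 74.67 → 75.
Rows: 301 × 21/23 = 274.83 → 275.
second section cast-on: 40 × 21/18 = 46.67 → 47.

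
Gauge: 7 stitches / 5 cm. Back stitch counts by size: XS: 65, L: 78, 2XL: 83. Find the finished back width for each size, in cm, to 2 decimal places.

XS 46.43 cm; L 55.71 cm; 2XL 59.29 cm.

7/5 = 1.4 sts per cm.
XS: 65 / 1.4 = 46.429 → 46.43 cm.
L: 78 / 1.4 = 55.714 → 55.71 cm.
2XL: 83 / 1.4 = 59.286 → 59.29 cm.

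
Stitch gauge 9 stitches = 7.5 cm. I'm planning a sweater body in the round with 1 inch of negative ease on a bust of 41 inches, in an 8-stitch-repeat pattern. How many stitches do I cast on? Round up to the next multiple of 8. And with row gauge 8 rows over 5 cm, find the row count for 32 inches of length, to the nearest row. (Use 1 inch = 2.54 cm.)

Cast on 128 stitches; work 130 rows.

Finished = 41 − 1 = 40 inches.
40 inches × 2.54 = 101.60 cm.
9/7.5 = 1.2 sts per cm; 101.60 × 1.2 = 121.92 sts.
Next multiple of 8 → 128.
32 inches = 81.28 cm; × 1.6 = 130.05 → 130 rows.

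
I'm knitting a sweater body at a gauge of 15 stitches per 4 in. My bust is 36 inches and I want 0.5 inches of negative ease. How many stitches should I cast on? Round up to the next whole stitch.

Finished = 36 − 0.5 = 35.5 in.
15 / 4 = 3.75 sts per inch.
35.50 × 3.75 = 133.12 sts.
→ 134 sts.

CO 134 sts.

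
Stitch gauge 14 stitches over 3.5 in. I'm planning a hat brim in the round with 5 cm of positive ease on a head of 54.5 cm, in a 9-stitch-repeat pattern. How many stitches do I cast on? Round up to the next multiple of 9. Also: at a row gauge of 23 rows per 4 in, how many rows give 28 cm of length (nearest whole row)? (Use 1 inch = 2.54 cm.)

Cast on 99 stitches; work 63 rows.

Finished = 54.5 + 5 = 59.5 cm.
59.5 cm × 1/2.54 = 23.43 inches.
14/3.5 = 4 sts per in; 23.43 × 4 = 93.70 sts.
Next multiple of 9 → 99.
28 cm = 11.02 inches; × 5.75 = 63.39 → 63 rows.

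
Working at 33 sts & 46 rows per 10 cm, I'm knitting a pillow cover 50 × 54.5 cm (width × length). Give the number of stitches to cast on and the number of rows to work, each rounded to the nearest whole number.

Stitch gauge = 33/10 = 3.3 sts/cm; 50 × 3.3 = 165.00 → 165 sts.
Row gauge = 46/10 = 4.6 rows/cm; 54.5 × 4.6 = 250.70 → 251 rows.

Cast on 165 stitches and work 251 rows.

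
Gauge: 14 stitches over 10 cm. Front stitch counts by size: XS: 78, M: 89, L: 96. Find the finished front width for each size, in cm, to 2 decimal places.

XS 55.71 cm; M 63.57 cm; L 68.57 cm.

14/10 = 1.4 sts per cm.
XS: 78 / 1.4 = 55.714 → 55.71 cm.
M: 89 / 1.4 = 63.571 → 63.57 cm.
L: 96 / 1.4 = 68.571 → 68.57 cm.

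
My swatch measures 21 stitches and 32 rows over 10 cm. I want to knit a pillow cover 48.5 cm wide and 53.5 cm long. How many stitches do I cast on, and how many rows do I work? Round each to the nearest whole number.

Stitch gauge = 21/10 = 2.1 sts/cm; 48.5 × 2.1 = 101.85 → 102 sts.
Row gauge = 32/10 = 3.2 rows/cm; 53.5 × 3.2 = 171.20 → 171 rows.

Cast on 102 stitches and work 171 rows.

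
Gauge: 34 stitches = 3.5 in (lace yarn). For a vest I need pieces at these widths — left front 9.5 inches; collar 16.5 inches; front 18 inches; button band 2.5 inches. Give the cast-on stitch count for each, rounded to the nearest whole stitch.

Rate = 34/3.5 = 9.714 sts per in.
left front: 9.5 × 9.714 = 92.29 → 92.
collar: 16.5 × 9.714 = 160.29 → 160.
front: 18 × 9.714 = 174.86 → 175.
button band: 2.5 × 9.714 = 24.29 → 24.

left front 92; collar 160; front 175; button band 24.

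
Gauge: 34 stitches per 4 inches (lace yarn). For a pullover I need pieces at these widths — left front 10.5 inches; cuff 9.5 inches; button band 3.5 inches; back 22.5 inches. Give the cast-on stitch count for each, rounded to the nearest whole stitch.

left front 89; cuff 81; button band 30; back 191.

Rate = 34/4 = 8.5 sts per in.
left front: 10.5 × 8.5 = 89.25 → 89.
cuff: 9.5 × 8.5 = 80.75 → 81.
button band: 3.5 × 8.5 = 29.75 → 30.
back: 22.5 × 8.5 = 191.25 → 191.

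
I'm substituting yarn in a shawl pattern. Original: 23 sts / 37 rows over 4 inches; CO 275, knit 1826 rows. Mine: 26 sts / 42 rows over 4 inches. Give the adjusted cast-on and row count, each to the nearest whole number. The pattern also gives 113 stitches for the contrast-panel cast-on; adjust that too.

Stitches: 275 × 26/23 = 310.87 → 311.
Rows: 1826 × 42/37 = 2072.76 → 2073.
contrast-panel cast-on: 113 × 26/23 = 127.74 → 128.

Cast on 311 stitches; work 2073 rows; contrast-panel cast-on 128 stitches.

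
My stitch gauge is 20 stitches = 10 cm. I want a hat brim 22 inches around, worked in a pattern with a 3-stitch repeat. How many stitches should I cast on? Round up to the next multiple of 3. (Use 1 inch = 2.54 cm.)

Cast on 114 stitches.

22 in = 22 × 2.54 = 55.88 cm.
20 / 10 = 2 sts/cm.
55.88 × 2 = 111.76 sts.
→ 114.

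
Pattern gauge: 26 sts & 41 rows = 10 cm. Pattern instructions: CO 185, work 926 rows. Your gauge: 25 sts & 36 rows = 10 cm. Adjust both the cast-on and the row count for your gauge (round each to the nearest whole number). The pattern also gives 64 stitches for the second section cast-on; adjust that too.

Stitches: 185 × 25/26 = 177.88 → 178.
Rows: 926 × 36/41 = 813.07 → 813.
second section cast-on: 64 × 25/26 = 61.54 → 62.

Cast on 178 stitches; work 813 rows; second section cast-on 62 stitches.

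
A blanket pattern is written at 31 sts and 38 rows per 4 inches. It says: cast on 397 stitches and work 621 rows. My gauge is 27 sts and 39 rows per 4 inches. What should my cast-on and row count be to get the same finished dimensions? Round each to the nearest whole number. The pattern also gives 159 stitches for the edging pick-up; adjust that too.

Cast on 346 stitches; work 637 rows; edging pick-up 138 stitches.

Stitches: 397 × 27/31 = 345.77 → 346.
Rows: 621 × 39/38 = 637.34 → 637.
edging pick-up: 159 × 27/31 = 138.48 → 138.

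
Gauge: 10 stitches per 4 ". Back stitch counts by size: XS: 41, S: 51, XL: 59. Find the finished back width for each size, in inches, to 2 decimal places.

10/4 = 2.5 sts per in.
XS: 41 / 2.5 = 16.400 → 16.40 in.
S: 51 / 2.5 = 20.400 → 20.40 in.
XL: 59 / 2.5 = 23.600 → 23.60 in.

XS 16.40 inches; S 20.40 inches; XL 23.60 inches.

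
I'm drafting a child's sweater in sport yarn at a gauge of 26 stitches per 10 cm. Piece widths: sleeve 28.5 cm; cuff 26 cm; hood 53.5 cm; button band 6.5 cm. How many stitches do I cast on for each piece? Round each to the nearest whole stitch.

Rate = 26/10 = 2.6 sts per cm.
sleeve: 28.5 × 2.6 = 74.10 → 74.
cuff: 26 × 2.6 = 67.60 → 68.
hood: 53.5 × 2.6 = 139.10 → 139.
button band: 6.5 × 2.6 = 16.90 → 17.

sleeve 74; cuff 68; hood 139; button band 17.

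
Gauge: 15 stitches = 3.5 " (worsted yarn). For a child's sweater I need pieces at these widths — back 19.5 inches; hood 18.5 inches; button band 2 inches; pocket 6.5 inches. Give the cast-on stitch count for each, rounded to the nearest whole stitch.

Rate = 15/3.5 = 4.286 sts per in.
back: 19.5 × 4.286 = 83.57 → 84.
hood: 18.5 × 4.286 = 79.29 → 79.
button band: 2 × 4.286 = 8.57 → 9.
pocket: 6.5 × 4.286 = 27.86 → 28.

back 84; hood 79; button band 9; pocket 28.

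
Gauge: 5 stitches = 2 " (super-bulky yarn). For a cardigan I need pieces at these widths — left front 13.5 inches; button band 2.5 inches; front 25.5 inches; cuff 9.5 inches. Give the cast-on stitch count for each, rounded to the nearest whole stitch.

Rate = 5/2 = 2.5 sts per in.
left front: 13.5 × 2.5 = 33.75 → 34.
button band: 2.5 × 2.5 = 6.25 → 6.
front: 25.5 × 2.5 = 63.75 → 64.
cuff: 9.5 × 2.5 = 23.75 → 24.

left front 34; button band 6; front 64; cuff 24.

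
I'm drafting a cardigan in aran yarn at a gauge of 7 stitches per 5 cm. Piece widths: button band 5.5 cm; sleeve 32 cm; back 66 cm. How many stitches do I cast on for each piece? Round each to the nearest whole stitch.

button band 8; sleeve 45; back 92.

Rate = 7/5 = 1.4 sts per cm.
button band: 5.5 × 1.4 = 7.70 → 8.
sleeve: 32 × 1.4 = 44.80 → 45.
back: 66 × 1.4 = 92.40 → 92.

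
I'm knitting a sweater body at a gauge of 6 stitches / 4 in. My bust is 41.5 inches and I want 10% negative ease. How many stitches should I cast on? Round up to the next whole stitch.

57 stitches.

Finished = 41.5 × 0.90 = 37.35 in.
6 / 4 = 1.5 sts per inch.
37.35 × 1.5 = 56.02 sts.
→ 57 sts.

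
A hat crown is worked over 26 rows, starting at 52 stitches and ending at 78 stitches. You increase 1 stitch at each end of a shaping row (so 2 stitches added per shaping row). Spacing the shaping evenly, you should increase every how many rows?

Stitches to add: |78 − 52| = 26.
Shaping rows needed: 26 / 2 = 13.
26 rows / 13 = every 2 rows.

Increase every 2nd row.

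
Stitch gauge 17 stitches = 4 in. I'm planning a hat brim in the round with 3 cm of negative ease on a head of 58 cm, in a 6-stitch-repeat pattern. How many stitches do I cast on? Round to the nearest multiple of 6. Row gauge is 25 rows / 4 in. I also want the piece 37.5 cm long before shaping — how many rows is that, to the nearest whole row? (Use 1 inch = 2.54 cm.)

Finished = 58 − 3 = 55 cm.
55 cm × 1/2.54 = 21.65 inches.
17/4 = 4.25 sts per in; 21.65 × 4.25 = 92.03 sts.
Nearest multiple of 6 → 90.
37.5 cm = 14.76 inches; × 6.25 = 92.27 → 92 rows.

Cast on 90 stitches; work 92 rows.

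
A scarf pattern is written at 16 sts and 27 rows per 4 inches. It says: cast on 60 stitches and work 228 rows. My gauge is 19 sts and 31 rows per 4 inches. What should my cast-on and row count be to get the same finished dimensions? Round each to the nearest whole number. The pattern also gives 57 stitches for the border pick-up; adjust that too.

Cast on 71 stitches; work 262 rows; border pick-up 68 stitches.

Stitches: 60 × 19/16 = 71.25 → 71.
Rows: 228 × 31/27 = 261.78 → 262.
border pick-up: 57 × 19/16 = 67.69 → 68.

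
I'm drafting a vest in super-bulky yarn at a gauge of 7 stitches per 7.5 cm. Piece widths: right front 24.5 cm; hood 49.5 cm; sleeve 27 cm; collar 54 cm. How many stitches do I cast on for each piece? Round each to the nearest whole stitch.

right front 23; hood 46; sleeve 25; collar 50.

Rate = 7/7.5 = 0.933 sts per cm.
right front: 24.5 × 0.933 = 22.87 → 23.
hood: 49.5 × 0.933 = 46.20 → 46.
sleeve: 27 × 0.933 = 25.20 → 25.
collar: 54 × 0.933 = 50.40 → 50.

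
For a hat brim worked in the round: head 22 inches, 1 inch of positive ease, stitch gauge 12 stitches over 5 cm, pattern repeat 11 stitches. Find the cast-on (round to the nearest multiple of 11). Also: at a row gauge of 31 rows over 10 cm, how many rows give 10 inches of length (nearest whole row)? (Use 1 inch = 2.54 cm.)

Cast on 143 stitches; work 79 rows.

Finished = 22 + 1 = 23 inches.
23 inches × 2.54 = 58.42 cm.
12/5 = 2.4 sts per cm; 58.42 × 2.4 = 140.21 sts.
Nearest multiple of 11 → 143.
10 inches = 25.40 cm; × 3.1 = 78.74 → 79 rows.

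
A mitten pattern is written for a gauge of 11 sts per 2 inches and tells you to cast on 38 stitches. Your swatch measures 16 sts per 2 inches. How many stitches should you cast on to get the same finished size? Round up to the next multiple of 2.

Scale factor = 16 / 11 = 1.455.
38 × 16 / 11 = 55.27 sts.
→ 56 sts.

CO 56 sts.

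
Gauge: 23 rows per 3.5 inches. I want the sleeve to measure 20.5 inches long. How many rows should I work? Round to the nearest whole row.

23 rows / 3.5 in = 6.571 rows per inch.
20.5 × 6.571 = 134.71 rows.
Round to nearest → 135.

Knit 135 rows.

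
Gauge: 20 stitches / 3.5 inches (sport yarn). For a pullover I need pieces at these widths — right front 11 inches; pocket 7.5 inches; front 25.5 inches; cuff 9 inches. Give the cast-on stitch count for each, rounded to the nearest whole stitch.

right front 63; pocket 43; front 146; cuff 51.

Rate = 20/3.5 = 5.714 sts per in.
right front: 11 × 5.714 = 62.86 → 63.
pocket: 7.5 × 5.714 = 42.86 → 43.
front: 25.5 × 5.714 = 145.71 → 146.
cuff: 9 × 5.714 = 51.43 → 51.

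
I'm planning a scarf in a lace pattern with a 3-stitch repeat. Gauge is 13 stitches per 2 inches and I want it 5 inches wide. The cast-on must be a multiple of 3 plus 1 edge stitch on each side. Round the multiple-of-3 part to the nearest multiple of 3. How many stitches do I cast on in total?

CO 32 sts.

13 / 2 = 6.5 sts per inch.
5 × 6.5 = 32.50 sts.
Less 2 edge sts → 30.50 for the repeat.
Nearest multiple of 3: 30.
Add back 2 edge sts → 32.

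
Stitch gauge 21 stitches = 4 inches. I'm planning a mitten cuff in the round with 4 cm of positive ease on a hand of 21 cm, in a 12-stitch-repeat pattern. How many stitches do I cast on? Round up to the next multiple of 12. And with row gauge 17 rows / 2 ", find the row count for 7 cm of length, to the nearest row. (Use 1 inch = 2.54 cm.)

Finished = 21 + 4 = 25 cm.
25 cm × 1/2.54 = 9.84 inches.
21/4 = 5.25 sts per in; 9.84 × 5.25 = 51.67 sts.
Next multiple of 12 → 60.
7 cm = 2.76 inches; × 8.5 = 23.43 → 23 rows.

Cast on 60 stitches; work 23 rows.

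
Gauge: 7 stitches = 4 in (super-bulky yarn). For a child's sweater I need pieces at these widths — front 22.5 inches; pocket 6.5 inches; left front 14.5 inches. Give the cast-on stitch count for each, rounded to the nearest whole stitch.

Rate = 7/4 = 1.75 sts per in.
front: 22.5 × 1.75 = 39.38 → 39.
pocket: 6.5 × 1.75 = 11.38 → 11.
left front: 14.5 × 1.75 = 25.38 → 25.

front 39; pocket 11; left front 25.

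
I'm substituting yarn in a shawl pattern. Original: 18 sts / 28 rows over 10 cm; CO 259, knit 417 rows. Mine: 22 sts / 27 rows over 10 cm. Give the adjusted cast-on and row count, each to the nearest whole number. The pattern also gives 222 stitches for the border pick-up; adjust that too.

Cast on 317 stitches; work 402 rows; border pick-up 271 stitches.

Stitches: 259 × 22/18 = 316.56 → 317.
Rows: 417 × 27/28 = 402.11 → 402.
border pick-up: 222 × 22/18 = 271.33 → 271.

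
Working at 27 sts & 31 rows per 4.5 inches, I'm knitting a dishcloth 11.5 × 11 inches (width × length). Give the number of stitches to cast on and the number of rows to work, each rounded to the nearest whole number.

Stitch gauge = 27/4.5 = 6 sts/in; 11.5 × 6 = 69.00 → 69 sts.
Row gauge = 31/4.5 = 6.889 rows/in; 11 × 6.889 = 75.78 → 76 rows.

Cast on 69 stitches and work 76 rows.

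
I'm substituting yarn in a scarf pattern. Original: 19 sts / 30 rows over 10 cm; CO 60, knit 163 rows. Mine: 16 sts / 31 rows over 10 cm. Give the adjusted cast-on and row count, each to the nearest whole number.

Stitches: 60 × 16/19 = 50.53 → 51.
Rows: 163 × 31/30 = 168.43 → 168.

Cast on 51 stitches; work 168 rows.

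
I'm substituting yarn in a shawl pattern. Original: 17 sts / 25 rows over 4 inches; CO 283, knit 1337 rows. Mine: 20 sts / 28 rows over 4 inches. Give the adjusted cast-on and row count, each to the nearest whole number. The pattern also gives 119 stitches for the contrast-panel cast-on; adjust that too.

Cast on 333 stitches; work 1497 rows; contrast-panel cast-on 140 stitches.

Stitches: 283 × 20/17 = 332.94 → 333.
Rows: 1337 × 28/25 = 1497.44 → 1497.
contrast-panel cast-on: 119 × 20/17 = 140.00 → 140.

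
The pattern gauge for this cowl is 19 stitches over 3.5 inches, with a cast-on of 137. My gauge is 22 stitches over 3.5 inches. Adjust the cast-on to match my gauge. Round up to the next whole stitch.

Cast on 159 stitches.

Scale factor = 22 / 19 = 1.158.
137 × 22 / 19 = 158.63 sts.
→ 159 sts.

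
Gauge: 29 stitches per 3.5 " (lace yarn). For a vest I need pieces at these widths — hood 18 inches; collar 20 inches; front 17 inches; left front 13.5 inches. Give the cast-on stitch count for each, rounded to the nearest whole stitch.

Rate = 29/3.5 = 8.286 sts per in.
hood: 18 × 8.286 = 149.14 → 149.
collar: 20 × 8.286 = 165.71 → 166.
front: 17 × 8.286 = 140.86 → 141.
left front: 13.5 × 8.286 = 111.86 → 112.

hood 149; collar 166; front 141; left front 112.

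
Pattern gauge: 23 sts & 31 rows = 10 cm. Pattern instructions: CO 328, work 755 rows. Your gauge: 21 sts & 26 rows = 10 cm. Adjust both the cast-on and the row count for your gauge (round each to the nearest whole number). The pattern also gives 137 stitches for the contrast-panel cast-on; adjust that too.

Cast on 299 stitches; work 633 rows; contrast-panel cast-on 125 stitches.

Stitches: 328 × 21/23 = 299.48 → 299.
Rows: 755 × 26/31 = 633.23 → 633.
contrast-panel cast-on: 137 × 21/23 = 125.09 → 125.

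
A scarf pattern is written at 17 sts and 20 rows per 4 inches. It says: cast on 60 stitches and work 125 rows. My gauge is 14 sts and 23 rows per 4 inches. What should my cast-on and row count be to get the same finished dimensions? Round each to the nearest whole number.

Stitches: 60 × 14/17 = 49.41 → 49.
Rows: 125 × 23/20 = 143.75 → 144.

Cast on 49 stitches; work 144 rows.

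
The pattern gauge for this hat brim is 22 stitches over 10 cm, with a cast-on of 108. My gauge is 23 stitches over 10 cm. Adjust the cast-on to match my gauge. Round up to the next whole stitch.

Scale factor = 23 / 22 = 1.045.
108 × 23 / 22 = 112.91 sts.
→ 113 sts.

113 stitches.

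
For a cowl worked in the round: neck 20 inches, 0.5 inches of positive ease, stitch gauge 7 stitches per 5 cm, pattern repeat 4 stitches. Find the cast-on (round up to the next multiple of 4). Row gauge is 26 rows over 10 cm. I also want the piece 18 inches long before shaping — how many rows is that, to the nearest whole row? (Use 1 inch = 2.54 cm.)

Cast on 76 stitches; work 119 rows.

Finished = 20 + 0.5 = 20.5 inches.
20.5 inches × 2.54 = 52.07 cm.
7/5 = 1.4 sts per cm; 52.07 × 1.4 = 72.90 sts.
Next multiple of 4 → 76.
18 inches = 45.72 cm; × 2.6 = 118.87 → 119 rows.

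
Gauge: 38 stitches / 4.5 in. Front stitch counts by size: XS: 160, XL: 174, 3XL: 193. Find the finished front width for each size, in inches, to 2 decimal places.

38/4.5 = 8.444 sts per in.
XS: 160 / 8.444 = 18.947 → 18.95 in.
XL: 174 / 8.444 = 20.605 → 20.61 in.
3XL: 193 / 8.444 = 22.855 → 22.86 in.

XS 18.95 inches; XL 20.61 inches; 3XL 22.86 inches.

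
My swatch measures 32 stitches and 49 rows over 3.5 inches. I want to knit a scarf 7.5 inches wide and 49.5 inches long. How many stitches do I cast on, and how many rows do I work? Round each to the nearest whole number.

Stitch gauge = 32/3.5 = 9.143 sts/in; 7.5 × 9.143 = 68.57 → 69 sts.
Row gauge = 49/3.5 = 14 rows/in; 49.5 × 14 = 693.00 → 693 rows.

Cast on 69 stitches and work 693 rows.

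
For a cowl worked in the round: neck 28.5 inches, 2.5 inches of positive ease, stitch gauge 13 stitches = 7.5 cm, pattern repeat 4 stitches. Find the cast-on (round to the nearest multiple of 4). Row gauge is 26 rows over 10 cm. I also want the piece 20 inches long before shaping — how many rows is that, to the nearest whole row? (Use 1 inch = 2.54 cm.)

Cast on 136 stitches; work 132 rows.

Finished = 28.5 + 2.5 = 31 inches.
31 inches × 2.54 = 78.74 cm.
13/7.5 = 1.733 sts per cm; 78.74 × 1.733 = 136.48 sts.
Nearest multiple of 4 → 136.
20 inches = 50.80 cm; × 2.6 = 132.08 → 132 rows.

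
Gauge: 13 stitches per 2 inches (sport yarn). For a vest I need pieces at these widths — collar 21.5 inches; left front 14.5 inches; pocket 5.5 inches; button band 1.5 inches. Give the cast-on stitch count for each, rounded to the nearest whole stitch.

Rate = 13/2 = 6.5 sts per in.
collar: 21.5 × 6.5 = 139.75 → 140.
left front: 14.5 × 6.5 = 94.25 → 94.
pocket: 5.5 × 6.5 = 35.75 → 36.
button band: 1.5 × 6.5 = 9.75 → 10.

collar 140; left front 94; pocket 36; button band 10.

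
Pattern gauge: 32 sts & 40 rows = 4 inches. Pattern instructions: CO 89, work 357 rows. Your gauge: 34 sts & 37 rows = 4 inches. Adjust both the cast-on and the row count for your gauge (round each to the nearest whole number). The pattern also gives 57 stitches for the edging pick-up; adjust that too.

Stitches: 89 × 34/32 = 94.56 → 95.
Rows: 357 × 37/40 = 330.23 → 330.
edging pick-up: 57 × 34/32 = 60.56 → 61.

Cast on 95 stitches; work 330 rows; edging pick-up 61 stitches.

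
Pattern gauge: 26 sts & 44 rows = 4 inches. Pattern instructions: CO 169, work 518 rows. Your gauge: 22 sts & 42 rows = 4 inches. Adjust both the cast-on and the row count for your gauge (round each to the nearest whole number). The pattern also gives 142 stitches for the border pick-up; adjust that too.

Stitches: 169 × 22/26 = 143.00 → 143.
Rows: 518 × 42/44 = 494.45 → 494.
border pick-up: 142 × 22/26 = 120.15 → 120.

Cast on 143 stitches; work 494 rows; border pick-up 120 stitches.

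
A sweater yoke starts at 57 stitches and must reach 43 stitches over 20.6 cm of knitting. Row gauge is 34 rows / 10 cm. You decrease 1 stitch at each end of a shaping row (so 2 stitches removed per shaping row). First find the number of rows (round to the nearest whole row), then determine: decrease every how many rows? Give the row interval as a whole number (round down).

Rows = 20.6 × 3.4 = 70.0 → 70 rows.
Stitches to remove: 14 → 7 shaping rows (at 2 st each).
70 / 7 = 10.00 → every 10 rows.

Decrease every 10th row.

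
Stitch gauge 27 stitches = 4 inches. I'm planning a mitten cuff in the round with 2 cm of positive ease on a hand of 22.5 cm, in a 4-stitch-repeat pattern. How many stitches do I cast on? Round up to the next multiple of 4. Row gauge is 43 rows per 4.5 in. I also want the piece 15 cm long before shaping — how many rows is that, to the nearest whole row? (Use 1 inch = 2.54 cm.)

Finished = 22.5 + 2 = 24.5 cm.
24.5 cm × 1/2.54 = 9.65 inches.
27/4 = 6.75 sts per in; 9.65 × 6.75 = 65.11 sts.
Next multiple of 4 → 68.
15 cm = 5.91 inches; × 9.556 = 56.43 → 56 rows.

Cast on 68 stitches; work 56 rows.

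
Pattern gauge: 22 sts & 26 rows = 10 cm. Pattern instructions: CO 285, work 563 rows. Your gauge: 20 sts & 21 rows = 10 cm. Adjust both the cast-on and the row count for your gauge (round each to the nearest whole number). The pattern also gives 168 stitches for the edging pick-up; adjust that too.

Cast on 259 stitches; work 455 rows; edging pick-up 153 stitches.

Stitches: 285 × 20/22 = 259.09 → 259.
Rows: 563 × 21/26 = 454.73 → 455.
edging pick-up: 168 × 20/22 = 152.73 → 153.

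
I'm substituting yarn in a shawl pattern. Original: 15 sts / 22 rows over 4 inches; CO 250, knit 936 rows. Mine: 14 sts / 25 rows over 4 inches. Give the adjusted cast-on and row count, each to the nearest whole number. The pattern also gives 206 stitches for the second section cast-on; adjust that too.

Stitches: 250 × 14/15 = 233.33 → 233.
Rows: 936 × 25/22 = 1063.64 → 1064.
second section cast-on: 206 × 14/15 = 192.27 → 192.

Cast on 233 stitches; work 1064 rows; second section cast-on 192 stitches.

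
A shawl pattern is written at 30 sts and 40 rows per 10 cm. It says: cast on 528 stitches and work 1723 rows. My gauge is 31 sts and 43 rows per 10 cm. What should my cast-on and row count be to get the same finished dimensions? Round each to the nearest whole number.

Cast on 546 stitches; work 1852 rows.

Stitches: 528 × 31/30 = 545.60 → 546.
Rows: 1723 × 43/40 = 1852.22 → 1852.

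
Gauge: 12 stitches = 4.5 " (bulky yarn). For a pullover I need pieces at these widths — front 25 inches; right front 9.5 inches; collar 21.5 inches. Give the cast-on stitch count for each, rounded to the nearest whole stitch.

Rate = 12/4.5 = 2.667 sts per in.
front: 25 × 2.667 = 66.67 → 67.
right front: 9.5 × 2.667 = 25.33 → 25.
collar: 21.5 × 2.667 = 57.33 → 57.

front 67; right front 25; collar 57.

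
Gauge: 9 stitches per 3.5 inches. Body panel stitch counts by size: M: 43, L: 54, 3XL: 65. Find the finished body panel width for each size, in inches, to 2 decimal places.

9/3.5 = 2.571 sts per in.
M: 43 / 2.571 = 16.722 → 16.72 in.
L: 54 / 2.571 = 21.000 → 21.00 in.
3XL: 65 / 2.571 = 25.278 → 25.28 in.

M 16.72 inches; L 21.00 inches; 3XL 25.28 inches.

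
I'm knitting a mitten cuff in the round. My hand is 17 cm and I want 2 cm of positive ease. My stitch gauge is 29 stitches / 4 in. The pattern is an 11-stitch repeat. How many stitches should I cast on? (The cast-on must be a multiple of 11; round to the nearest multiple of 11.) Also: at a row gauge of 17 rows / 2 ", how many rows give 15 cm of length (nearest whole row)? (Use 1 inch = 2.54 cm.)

Cast on 55 stitches; work 50 rows.

Finished = 17 + 2 = 19 cm.
19 cm × 1/2.54 = 7.48 inches.
29/4 = 7.25 sts per in; 7.48 × 7.25 = 54.23 sts.
Nearest multiple of 11 → 55.
15 cm = 5.91 inches; × 8.5 = 50.20 → 50 rows.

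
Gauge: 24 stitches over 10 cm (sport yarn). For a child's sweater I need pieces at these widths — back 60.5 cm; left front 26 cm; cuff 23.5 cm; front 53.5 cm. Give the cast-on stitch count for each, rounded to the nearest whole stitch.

back 145; left front 62; cuff 56; front 128.

Rate = 24/10 = 2.4 sts per cm.
back: 60.5 × 2.4 = 145.20 → 145.
left front: 26 × 2.4 = 62.40 → 62.
cuff: 23.5 × 2.4 = 56.40 → 56.
front: 53.5 × 2.4 = 128.40 → 128.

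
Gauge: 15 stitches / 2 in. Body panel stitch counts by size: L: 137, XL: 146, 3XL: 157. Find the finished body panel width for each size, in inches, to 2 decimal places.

L 18.27 inches; XL 19.47 inches; 3XL 20.93 inches.

15/2 = 7.5 sts per in.
L: 137 / 7.5 = 18.267 → 18.27 in.
XL: 146 / 7.5 = 19.467 → 19.47 in.
3XL: 157 / 7.5 = 20.933 → 20.93 in.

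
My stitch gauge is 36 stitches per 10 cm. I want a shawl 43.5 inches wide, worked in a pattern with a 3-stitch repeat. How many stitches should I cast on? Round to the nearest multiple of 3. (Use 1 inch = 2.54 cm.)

Cast on 399 stitches.

43.5 in = 43.5 × 2.54 = 110.49 cm.
36 / 10 = 3.6 sts/cm.
110.49 × 3.6 = 397.76 sts.
→ 399.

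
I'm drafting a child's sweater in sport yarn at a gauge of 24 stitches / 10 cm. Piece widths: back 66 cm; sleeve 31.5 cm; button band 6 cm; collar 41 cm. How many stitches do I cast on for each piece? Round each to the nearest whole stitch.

back 158; sleeve 76; button band 14; collar 98.

Rate = 24/10 = 2.4 sts per cm.
back: 66 × 2.4 = 158.40 → 158.
sleeve: 31.5 × 2.4 = 75.60 → 76.
button band: 6 × 2.4 = 14.40 → 14.
collar: 41 × 2.4 = 98.40 → 98.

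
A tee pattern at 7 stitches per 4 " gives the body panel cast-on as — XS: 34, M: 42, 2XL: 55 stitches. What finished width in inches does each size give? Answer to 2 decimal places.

7/4 = 1.75 sts per in.
XS: 34 / 1.75 = 19.429 → 19.43 in.
M: 42 / 1.75 = 24.000 → 24.00 in.
2XL: 55 / 1.75 = 31.429 → 31.43 in.

XS 19.43 inches; M 24.00 inches; 2XL 31.43 inches.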